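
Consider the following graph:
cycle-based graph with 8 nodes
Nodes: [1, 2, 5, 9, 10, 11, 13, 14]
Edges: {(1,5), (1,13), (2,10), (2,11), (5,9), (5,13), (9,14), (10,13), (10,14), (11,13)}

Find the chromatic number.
Clique number ω(G) = 3 (lower bound: χ ≥ ω).
The clique on [1, 5, 13] has size 3, forcing χ ≥ 3, and the coloring below uses 3 colors, so χ(G) = 3.
A valid 3-coloring: color 1: [2, 9, 13]; color 2: [5, 10, 11]; color 3: [1, 14].

χ(G) = 3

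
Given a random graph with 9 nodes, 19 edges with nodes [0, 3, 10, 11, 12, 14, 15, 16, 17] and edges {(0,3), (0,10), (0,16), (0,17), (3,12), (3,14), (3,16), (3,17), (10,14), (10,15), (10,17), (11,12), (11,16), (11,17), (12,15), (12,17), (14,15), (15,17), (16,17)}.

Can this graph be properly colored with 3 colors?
No, G is not 3-colorable

The clique on vertices [0, 3, 16, 17] has size 4 > 3, so it alone needs 4 colors.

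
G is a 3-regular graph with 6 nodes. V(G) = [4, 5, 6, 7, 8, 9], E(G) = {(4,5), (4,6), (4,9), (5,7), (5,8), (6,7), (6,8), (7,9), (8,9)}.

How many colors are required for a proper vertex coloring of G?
Clique number ω(G) = 2 (lower bound: χ ≥ ω).
The graph is bipartite (no odd cycle), so 2 colors suffice: χ(G) = 2.
A valid 2-coloring: color 1: [5, 6, 9]; color 2: [4, 7, 8].

χ(G) = 2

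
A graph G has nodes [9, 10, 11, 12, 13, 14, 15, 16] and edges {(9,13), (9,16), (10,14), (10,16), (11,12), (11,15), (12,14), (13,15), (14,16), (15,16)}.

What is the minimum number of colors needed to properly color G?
χ(G) = 3

Clique number ω(G) = 3 (lower bound: χ ≥ ω).
The clique on [10, 14, 16] has size 3, forcing χ ≥ 3, and the coloring below uses 3 colors, so χ(G) = 3.
A valid 3-coloring: color 1: [11, 13, 16]; color 2: [9, 14, 15]; color 3: [10, 12].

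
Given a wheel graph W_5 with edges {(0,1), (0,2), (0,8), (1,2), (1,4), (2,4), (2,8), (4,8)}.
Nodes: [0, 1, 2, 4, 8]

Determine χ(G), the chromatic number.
χ(G) = 3

Clique number ω(G) = 3 (lower bound: χ ≥ ω).
The clique on [0, 2, 8] has size 3, forcing χ ≥ 3, and the coloring below uses 3 colors, so χ(G) = 3.
A valid 3-coloring: color 1: [2]; color 2: [1, 8]; color 3: [0, 4].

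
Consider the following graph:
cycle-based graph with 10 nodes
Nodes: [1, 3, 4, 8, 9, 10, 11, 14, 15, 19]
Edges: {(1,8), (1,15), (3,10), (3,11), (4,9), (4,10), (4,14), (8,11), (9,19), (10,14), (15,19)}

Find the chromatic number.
Clique number ω(G) = 3 (lower bound: χ ≥ ω).
The clique on [4, 10, 14] has size 3, forcing χ ≥ 3, and the coloring below uses 3 colors, so χ(G) = 3.
A valid 3-coloring: color 1: [1, 10, 11, 19]; color 2: [3, 4, 8, 15]; color 3: [9, 14].

χ(G) = 3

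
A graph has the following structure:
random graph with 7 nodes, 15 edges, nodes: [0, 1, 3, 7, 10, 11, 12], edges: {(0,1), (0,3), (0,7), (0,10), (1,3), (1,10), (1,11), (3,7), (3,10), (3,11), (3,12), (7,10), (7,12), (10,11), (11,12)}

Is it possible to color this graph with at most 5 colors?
Yes, G is 5-colorable

A valid 5-coloring: color 1: [3]; color 2: [10, 12]; color 3: [1, 7]; color 4: [0, 11].
(χ(G) = 4 ≤ 5.)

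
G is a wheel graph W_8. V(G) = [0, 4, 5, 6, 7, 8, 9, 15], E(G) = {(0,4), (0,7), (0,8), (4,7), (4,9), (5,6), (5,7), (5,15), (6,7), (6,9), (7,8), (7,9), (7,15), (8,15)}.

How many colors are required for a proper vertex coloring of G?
Clique number ω(G) = 3 (lower bound: χ ≥ ω).
Odd cycle [9, 4, 0, 8, 15, 5, 6] needs 3 colors (χ ≥ 3).
Vertex 7 is adjacent to every vertex of [0, 4, 5, 6, 8, 9, 15], which already need 3 colors among themselves, so 7 needs a new color (χ ≥ 4).
The coloring below uses 4 colors, so χ(G) = 4.
A valid 4-coloring: color 1: [7]; color 2: [0, 5, 9]; color 3: [4, 6, 8]; color 4: [15].

χ(G) = 4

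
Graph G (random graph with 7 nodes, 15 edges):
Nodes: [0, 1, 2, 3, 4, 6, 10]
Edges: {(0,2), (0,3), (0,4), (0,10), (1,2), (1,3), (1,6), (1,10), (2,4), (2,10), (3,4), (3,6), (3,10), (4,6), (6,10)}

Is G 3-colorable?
No, G is not 3-colorable

The clique on vertices [1, 3, 6, 10] has size 4 > 3, so it alone needs 4 colors.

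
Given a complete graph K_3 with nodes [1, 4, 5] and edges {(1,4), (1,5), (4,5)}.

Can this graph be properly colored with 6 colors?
Yes, G is 6-colorable

A valid 6-coloring: color 1: [1]; color 2: [5]; color 3: [4].
(χ(G) = 3 ≤ 6.)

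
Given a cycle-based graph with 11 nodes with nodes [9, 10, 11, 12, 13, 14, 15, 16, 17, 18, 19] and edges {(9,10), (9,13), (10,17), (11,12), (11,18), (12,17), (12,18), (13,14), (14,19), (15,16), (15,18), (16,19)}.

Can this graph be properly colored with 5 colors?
A valid 5-coloring: color 1: [10, 12, 13, 15, 19]; color 2: [9, 14, 16, 17, 18]; color 3: [11].
(χ(G) = 3 ≤ 5.)

Yes, G is 5-colorable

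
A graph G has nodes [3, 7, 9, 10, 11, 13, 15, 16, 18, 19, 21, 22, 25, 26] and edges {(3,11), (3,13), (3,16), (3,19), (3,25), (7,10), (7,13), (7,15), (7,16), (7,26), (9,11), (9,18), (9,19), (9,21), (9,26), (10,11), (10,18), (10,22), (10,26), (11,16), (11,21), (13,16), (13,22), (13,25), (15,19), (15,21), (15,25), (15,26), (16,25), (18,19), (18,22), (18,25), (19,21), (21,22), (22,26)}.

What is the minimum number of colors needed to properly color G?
Clique number ω(G) = 4 (lower bound: χ ≥ ω).
The clique on [3, 13, 16, 25] has size 4, forcing χ ≥ 4, and the coloring below uses 4 colors, so χ(G) = 4.
A valid 4-coloring: color 1: [3, 9, 10, 15]; color 2: [7, 11, 19, 22, 25]; color 3: [16, 18, 21, 26]; color 4: [13].

χ(G) = 4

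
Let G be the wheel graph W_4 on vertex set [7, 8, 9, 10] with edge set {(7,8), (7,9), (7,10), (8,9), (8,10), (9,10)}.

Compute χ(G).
Clique number ω(G) = 4 (lower bound: χ ≥ ω).
The clique on [7, 8, 9, 10] has size 4, forcing χ ≥ 4, and the coloring below uses 4 colors, so χ(G) = 4.
A valid 4-coloring: color 1: [10]; color 2: [9]; color 3: [8]; color 4: [7].

χ(G) = 4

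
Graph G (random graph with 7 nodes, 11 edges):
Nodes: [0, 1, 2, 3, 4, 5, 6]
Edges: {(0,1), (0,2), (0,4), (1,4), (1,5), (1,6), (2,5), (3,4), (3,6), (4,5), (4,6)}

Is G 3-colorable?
Yes, G is 3-colorable

A valid 3-coloring: color 1: [2, 4]; color 2: [1, 3]; color 3: [0, 5, 6].
(χ(G) = 3 ≤ 3.)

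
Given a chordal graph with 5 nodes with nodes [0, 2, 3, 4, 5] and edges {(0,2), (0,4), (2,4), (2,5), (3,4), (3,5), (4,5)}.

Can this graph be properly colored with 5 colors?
Yes, G is 5-colorable

A valid 5-coloring: color 1: [4]; color 2: [2, 3]; color 3: [0, 5].
(χ(G) = 3 ≤ 5.)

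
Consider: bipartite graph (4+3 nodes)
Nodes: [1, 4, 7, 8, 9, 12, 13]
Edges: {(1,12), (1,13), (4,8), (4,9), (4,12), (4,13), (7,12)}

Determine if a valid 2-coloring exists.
Yes, G is 2-colorable

A valid 2-coloring: color 1: [1, 4, 7]; color 2: [8, 9, 12, 13].
(χ(G) = 2 ≤ 2.)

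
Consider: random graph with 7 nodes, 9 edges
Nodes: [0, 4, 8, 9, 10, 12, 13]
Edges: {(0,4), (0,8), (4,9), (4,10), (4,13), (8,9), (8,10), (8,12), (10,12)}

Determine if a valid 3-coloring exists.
A valid 3-coloring: color 1: [4, 8]; color 2: [0, 9, 10, 13]; color 3: [12].
(χ(G) = 3 ≤ 3.)

Yes, G is 3-colorable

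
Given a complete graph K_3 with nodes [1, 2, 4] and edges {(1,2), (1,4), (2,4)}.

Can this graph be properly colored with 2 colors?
No, G is not 2-colorable

The clique on vertices [1, 2, 4] has size 3 > 2, so it alone needs 3 colors.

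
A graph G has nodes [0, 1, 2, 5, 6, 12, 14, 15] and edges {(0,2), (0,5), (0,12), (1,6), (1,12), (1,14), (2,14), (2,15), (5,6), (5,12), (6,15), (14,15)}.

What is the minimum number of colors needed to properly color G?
χ(G) = 3

Clique number ω(G) = 3 (lower bound: χ ≥ ω).
The clique on [0, 5, 12] has size 3, forcing χ ≥ 3, and the coloring below uses 3 colors, so χ(G) = 3.
A valid 3-coloring: color 1: [1, 2, 5]; color 2: [0, 15]; color 3: [6, 12, 14].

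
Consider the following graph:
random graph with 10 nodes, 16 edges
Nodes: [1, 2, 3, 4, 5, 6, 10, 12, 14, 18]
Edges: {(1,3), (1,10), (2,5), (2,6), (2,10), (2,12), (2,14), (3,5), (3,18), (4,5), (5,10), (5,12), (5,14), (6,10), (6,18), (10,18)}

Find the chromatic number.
Clique number ω(G) = 3 (lower bound: χ ≥ ω).
The clique on [6, 10, 18] has size 3, forcing χ ≥ 3, and the coloring below uses 3 colors, so χ(G) = 3.
A valid 3-coloring: color 1: [1, 5, 6]; color 2: [3, 4, 10, 12, 14]; color 3: [2, 18].

χ(G) = 3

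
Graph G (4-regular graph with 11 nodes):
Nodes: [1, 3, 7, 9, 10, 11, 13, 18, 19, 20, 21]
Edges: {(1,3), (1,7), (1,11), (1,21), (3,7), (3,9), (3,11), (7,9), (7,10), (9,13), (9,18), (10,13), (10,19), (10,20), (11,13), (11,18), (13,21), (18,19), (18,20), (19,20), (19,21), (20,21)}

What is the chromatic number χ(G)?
χ(G) = 4

Clique number ω(G) = 3 (lower bound: χ ≥ ω).
Suppose a proper 3-coloring c exists. The clique [1, 3, 7] takes 3 distinct colors; by symmetry let c(1) = 1, c(3) = 2, c(7) = 3.
- Vertex 9: neighbors [3, 7] already have colors [2, 3] ⇒ c(9) = 1.
- Vertex 11: neighbors [1, 3] already have colors [1, 2] ⇒ c(11) = 3.
- Vertex 13: neighbors [9, 11] already have colors [1, 3] ⇒ c(13) = 2.
- Vertex 10: neighbors [13, 7] already have colors [2, 3] ⇒ c(10) = 1.
- Vertex 18: neighbors [9, 11] already have colors [1, 3] ⇒ c(18) = 2.
- Vertex 19: neighbors [10, 18] already have colors [1, 2] ⇒ c(19) = 3.
- Vertex 20: neighbors [10, 18, 19] already have colors [1, 2, 3] — all 3 colors blocked. Contradiction.
The forced assignments end in a contradiction, so G has no proper 3-coloring (χ ≥ 4).
The coloring below uses 4 colors, so χ(G) = 4.
A valid 4-coloring: color 1: [1, 9, 20]; color 2: [3, 13, 18]; color 3: [7, 11, 19]; color 4: [10, 21].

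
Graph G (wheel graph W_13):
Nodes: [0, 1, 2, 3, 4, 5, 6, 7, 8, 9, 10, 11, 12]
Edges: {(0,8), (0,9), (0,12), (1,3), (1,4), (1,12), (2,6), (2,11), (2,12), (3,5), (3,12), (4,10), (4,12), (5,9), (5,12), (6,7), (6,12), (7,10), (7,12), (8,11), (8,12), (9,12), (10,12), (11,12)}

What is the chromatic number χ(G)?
χ(G) = 3

Clique number ω(G) = 3 (lower bound: χ ≥ ω).
The clique on [0, 8, 12] has size 3, forcing χ ≥ 3, and the coloring below uses 3 colors, so χ(G) = 3.
A valid 3-coloring: color 1: [12]; color 2: [2, 3, 4, 7, 8, 9]; color 3: [0, 1, 5, 6, 10, 11].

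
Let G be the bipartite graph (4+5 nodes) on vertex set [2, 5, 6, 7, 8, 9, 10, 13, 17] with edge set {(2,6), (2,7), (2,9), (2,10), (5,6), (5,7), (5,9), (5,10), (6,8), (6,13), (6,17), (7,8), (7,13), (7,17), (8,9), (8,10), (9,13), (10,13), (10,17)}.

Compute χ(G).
Clique number ω(G) = 2 (lower bound: χ ≥ ω).
The graph is bipartite (no odd cycle), so 2 colors suffice: χ(G) = 2.
A valid 2-coloring: color 1: [6, 7, 9, 10]; color 2: [2, 5, 8, 13, 17].

χ(G) = 2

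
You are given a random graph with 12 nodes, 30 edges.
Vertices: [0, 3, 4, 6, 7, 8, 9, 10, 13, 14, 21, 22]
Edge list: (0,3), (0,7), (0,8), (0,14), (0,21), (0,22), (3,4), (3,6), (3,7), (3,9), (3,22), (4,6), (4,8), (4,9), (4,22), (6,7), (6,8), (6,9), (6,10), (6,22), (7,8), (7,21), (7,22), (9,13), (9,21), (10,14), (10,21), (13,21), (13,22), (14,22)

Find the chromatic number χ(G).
Clique number ω(G) = 4 (lower bound: χ ≥ ω).
The clique on [0, 3, 7, 22] has size 4, forcing χ ≥ 4, and the coloring below uses 4 colors, so χ(G) = 4.
A valid 4-coloring: color 1: [0, 6, 13]; color 2: [8, 9, 10, 22]; color 3: [3, 14, 21]; color 4: [4, 7].

χ(G) = 4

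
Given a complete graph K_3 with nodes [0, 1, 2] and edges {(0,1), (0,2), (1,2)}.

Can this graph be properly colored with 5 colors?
Yes, G is 5-colorable

A valid 5-coloring: color 1: [2]; color 2: [1]; color 3: [0].
(χ(G) = 3 ≤ 5.)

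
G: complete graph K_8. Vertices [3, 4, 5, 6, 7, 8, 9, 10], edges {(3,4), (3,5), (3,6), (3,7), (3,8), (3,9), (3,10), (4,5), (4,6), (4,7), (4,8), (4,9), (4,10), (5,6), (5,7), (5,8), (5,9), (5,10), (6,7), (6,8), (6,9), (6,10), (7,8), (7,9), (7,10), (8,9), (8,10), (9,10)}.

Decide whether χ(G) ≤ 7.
No, G is not 7-colorable

The clique on vertices [3, 4, 5, 6, 7, 8, 9, 10] has size 8 > 7, so it alone needs 8 colors.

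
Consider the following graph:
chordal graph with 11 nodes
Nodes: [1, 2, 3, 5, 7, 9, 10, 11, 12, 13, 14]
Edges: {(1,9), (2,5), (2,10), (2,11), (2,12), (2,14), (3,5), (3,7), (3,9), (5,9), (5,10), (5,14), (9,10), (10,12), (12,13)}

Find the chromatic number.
Clique number ω(G) = 3 (lower bound: χ ≥ ω).
The clique on [2, 10, 12] has size 3, forcing χ ≥ 3, and the coloring below uses 3 colors, so χ(G) = 3.
A valid 3-coloring: color 1: [1, 5, 7, 11, 12]; color 2: [2, 9, 13]; color 3: [3, 10, 14].

χ(G) = 3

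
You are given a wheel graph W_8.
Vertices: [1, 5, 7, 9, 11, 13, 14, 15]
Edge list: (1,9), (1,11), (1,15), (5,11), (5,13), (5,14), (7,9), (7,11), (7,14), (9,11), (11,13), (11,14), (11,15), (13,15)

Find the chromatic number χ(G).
Clique number ω(G) = 3 (lower bound: χ ≥ ω).
Odd cycle [14, 5, 13, 15, 1, 9, 7] needs 3 colors (χ ≥ 3).
Vertex 11 is adjacent to every vertex of [1, 5, 7, 9, 13, 14, 15], which already need 3 colors among themselves, so 11 needs a new color (χ ≥ 4).
The coloring below uses 4 colors, so χ(G) = 4.
A valid 4-coloring: color 1: [11]; color 2: [9, 13, 14]; color 3: [5, 7, 15]; color 4: [1].

χ(G) = 4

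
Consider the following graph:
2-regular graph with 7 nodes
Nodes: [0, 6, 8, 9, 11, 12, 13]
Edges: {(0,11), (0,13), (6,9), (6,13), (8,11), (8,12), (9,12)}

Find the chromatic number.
Clique number ω(G) = 2 (lower bound: χ ≥ ω).
Odd cycle [6, 13, 0, 11, 8, 12, 9] needs 3 colors (χ ≥ 3).
The coloring below uses 3 colors, so χ(G) = 3.
A valid 3-coloring: color 1: [6, 11, 12]; color 2: [8, 9, 13]; color 3: [0].

χ(G) = 3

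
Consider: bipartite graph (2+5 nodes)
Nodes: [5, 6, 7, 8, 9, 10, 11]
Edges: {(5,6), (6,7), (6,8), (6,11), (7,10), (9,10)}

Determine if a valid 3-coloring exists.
A valid 3-coloring: color 1: [6, 10]; color 2: [5, 7, 8, 9, 11].
(χ(G) = 2 ≤ 3.)

Yes, G is 3-colorable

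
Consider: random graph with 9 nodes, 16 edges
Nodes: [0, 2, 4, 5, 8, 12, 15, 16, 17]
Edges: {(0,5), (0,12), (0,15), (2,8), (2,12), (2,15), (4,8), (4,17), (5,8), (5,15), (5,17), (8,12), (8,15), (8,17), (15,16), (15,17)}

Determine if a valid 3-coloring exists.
The clique on vertices [5, 8, 15, 17] has size 4 > 3, so it alone needs 4 colors.

No, G is not 3-colorable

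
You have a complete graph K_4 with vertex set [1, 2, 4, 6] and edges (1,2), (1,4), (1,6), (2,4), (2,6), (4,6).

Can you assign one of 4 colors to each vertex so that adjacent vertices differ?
A valid 4-coloring: color 1: [4]; color 2: [2]; color 3: [1]; color 4: [6].
(χ(G) = 4 ≤ 4.)

Yes, G is 4-colorable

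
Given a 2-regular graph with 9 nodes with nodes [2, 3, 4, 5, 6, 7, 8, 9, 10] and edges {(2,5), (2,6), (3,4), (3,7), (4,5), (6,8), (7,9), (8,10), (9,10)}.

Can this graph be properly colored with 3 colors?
A valid 3-coloring: color 1: [2, 3, 8, 9]; color 2: [5, 6, 7, 10]; color 3: [4].
(χ(G) = 3 ≤ 3.)

Yes, G is 3-colorable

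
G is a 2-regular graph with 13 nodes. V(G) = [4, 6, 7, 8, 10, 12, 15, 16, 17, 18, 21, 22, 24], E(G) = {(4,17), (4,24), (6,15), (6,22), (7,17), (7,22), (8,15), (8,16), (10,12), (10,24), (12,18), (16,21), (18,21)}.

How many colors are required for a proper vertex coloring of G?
Clique number ω(G) = 2 (lower bound: χ ≥ ω).
Odd cycle [22, 7, 17, 4, 24, 10, 12, 18, 21, 16, 8, 15, 6] needs 3 colors (χ ≥ 3).
The coloring below uses 3 colors, so χ(G) = 3.
A valid 3-coloring: color 1: [4, 10, 15, 16, 18, 22]; color 2: [6, 7, 8, 12, 21, 24]; color 3: [17].

χ(G) = 3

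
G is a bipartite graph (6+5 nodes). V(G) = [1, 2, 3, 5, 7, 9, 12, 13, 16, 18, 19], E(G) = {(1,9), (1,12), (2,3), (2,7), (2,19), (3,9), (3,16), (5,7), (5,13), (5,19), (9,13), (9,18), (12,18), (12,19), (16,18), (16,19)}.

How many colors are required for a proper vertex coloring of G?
χ(G) = 2

Clique number ω(G) = 2 (lower bound: χ ≥ ω).
The graph is bipartite (no odd cycle), so 2 colors suffice: χ(G) = 2.
A valid 2-coloring: color 1: [1, 3, 7, 13, 18, 19]; color 2: [2, 5, 9, 12, 16].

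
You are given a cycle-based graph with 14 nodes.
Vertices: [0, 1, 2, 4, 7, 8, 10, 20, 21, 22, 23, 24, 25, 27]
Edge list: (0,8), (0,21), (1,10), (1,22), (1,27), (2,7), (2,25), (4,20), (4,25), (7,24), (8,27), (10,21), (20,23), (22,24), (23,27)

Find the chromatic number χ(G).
Clique number ω(G) = 2 (lower bound: χ ≥ ω).
The graph is bipartite (no odd cycle), so 2 colors suffice: χ(G) = 2.
A valid 2-coloring: color 1: [1, 2, 4, 8, 21, 23, 24]; color 2: [0, 7, 10, 20, 22, 25, 27].

χ(G) = 2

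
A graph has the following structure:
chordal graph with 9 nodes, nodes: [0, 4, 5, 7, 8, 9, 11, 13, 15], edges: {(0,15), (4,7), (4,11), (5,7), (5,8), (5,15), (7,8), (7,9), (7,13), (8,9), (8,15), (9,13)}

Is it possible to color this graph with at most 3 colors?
Yes, G is 3-colorable

A valid 3-coloring: color 1: [7, 11, 15]; color 2: [0, 4, 8, 13]; color 3: [5, 9].
(χ(G) = 3 ≤ 3.)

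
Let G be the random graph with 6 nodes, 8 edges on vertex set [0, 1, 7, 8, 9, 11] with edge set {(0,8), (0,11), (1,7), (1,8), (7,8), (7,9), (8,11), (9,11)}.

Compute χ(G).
Clique number ω(G) = 3 (lower bound: χ ≥ ω).
The clique on [0, 8, 11] has size 3, forcing χ ≥ 3, and the coloring below uses 3 colors, so χ(G) = 3.
A valid 3-coloring: color 1: [8, 9]; color 2: [7, 11]; color 3: [0, 1].

χ(G) = 3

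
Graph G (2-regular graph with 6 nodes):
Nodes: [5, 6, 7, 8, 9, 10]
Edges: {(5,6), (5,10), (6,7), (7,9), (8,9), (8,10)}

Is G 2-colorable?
A valid 2-coloring: color 1: [5, 7, 8]; color 2: [6, 9, 10].
(χ(G) = 2 ≤ 2.)

Yes, G is 2-colorable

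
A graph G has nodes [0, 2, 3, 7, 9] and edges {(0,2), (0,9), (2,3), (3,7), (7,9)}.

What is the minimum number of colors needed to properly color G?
Clique number ω(G) = 2 (lower bound: χ ≥ ω).
Odd cycle [0, 2, 3, 7, 9] needs 3 colors (χ ≥ 3).
The coloring below uses 3 colors, so χ(G) = 3.
A valid 3-coloring: color 1: [0, 7]; color 2: [2, 9]; color 3: [3].

χ(G) = 3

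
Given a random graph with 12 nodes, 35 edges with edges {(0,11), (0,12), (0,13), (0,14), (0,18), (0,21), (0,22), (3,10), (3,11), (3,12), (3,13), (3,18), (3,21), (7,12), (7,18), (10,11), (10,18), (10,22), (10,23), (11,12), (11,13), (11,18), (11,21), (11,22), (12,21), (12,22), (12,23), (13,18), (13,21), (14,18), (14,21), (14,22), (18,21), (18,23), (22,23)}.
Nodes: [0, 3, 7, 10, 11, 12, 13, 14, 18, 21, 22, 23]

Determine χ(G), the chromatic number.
Clique number ω(G) = 5 (lower bound: χ ≥ ω).
The clique on [0, 11, 13, 18, 21] has size 5, forcing χ ≥ 5, and the coloring below uses 5 colors, so χ(G) = 5.
A valid 5-coloring: color 1: [12, 18]; color 2: [7, 11, 14, 23]; color 3: [0, 3]; color 4: [21, 22]; color 5: [10, 13].

χ(G) = 5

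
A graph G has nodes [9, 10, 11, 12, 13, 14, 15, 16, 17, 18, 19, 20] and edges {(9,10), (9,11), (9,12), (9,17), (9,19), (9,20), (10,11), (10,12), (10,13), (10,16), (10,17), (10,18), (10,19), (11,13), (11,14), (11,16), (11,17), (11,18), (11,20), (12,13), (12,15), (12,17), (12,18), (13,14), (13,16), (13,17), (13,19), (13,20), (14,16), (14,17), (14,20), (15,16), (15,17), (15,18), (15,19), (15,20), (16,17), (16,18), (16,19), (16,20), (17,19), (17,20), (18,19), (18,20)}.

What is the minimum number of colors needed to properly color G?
Clique number ω(G) = 6 (lower bound: χ ≥ ω).
The clique on [11, 13, 14, 16, 17, 20] has size 6, forcing χ ≥ 6, and the coloring below uses 6 colors, so χ(G) = 6.
A valid 6-coloring: color 1: [17, 18]; color 2: [12, 16]; color 3: [10, 20]; color 4: [9, 13, 15]; color 5: [11, 19]; color 6: [14].

χ(G) = 6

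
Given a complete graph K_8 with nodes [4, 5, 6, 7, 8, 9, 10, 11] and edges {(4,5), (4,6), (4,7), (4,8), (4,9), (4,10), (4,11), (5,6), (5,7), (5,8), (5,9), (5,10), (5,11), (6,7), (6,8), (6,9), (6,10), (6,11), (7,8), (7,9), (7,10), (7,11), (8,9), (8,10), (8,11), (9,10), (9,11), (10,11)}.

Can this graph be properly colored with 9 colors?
A valid 9-coloring: color 1: [10]; color 2: [6]; color 3: [11]; color 4: [4]; color 5: [8]; color 6: [9]; color 7: [5]; color 8: [7].
(χ(G) = 8 ≤ 9.)

Yes, G is 9-colorable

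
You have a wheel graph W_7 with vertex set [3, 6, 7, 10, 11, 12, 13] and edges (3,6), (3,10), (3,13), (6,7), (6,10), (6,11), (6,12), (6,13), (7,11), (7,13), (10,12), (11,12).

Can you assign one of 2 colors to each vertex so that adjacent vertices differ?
The clique on vertices [6, 11, 12] has size 3 > 2, so it alone needs 3 colors.

No, G is not 2-colorable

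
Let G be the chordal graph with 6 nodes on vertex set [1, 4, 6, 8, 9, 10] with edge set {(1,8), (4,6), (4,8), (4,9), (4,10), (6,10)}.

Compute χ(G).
χ(G) = 3

Clique number ω(G) = 3 (lower bound: χ ≥ ω).
The clique on [4, 6, 10] has size 3, forcing χ ≥ 3, and the coloring below uses 3 colors, so χ(G) = 3.
A valid 3-coloring: color 1: [1, 4]; color 2: [8, 9, 10]; color 3: [6].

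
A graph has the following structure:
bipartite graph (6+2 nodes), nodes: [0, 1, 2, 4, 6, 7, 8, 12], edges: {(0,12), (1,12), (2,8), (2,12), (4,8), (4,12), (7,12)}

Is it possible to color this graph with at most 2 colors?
Yes, G is 2-colorable

A valid 2-coloring: color 1: [6, 8, 12]; color 2: [0, 1, 2, 4, 7].
(χ(G) = 2 ≤ 2.)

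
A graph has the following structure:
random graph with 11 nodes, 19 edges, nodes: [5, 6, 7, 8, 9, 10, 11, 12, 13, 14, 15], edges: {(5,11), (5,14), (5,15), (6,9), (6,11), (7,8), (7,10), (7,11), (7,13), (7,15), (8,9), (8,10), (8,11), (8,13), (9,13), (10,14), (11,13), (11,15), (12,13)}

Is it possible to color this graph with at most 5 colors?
A valid 5-coloring: color 1: [9, 10, 11, 12]; color 2: [5, 6, 7]; color 3: [8, 14, 15]; color 4: [13].
(χ(G) = 4 ≤ 5.)

Yes, G is 5-colorable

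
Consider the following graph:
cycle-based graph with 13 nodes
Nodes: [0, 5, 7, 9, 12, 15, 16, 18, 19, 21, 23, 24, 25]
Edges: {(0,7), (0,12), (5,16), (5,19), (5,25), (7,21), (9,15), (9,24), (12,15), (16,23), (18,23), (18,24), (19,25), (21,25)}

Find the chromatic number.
χ(G) = 3

Clique number ω(G) = 3 (lower bound: χ ≥ ω).
The clique on [5, 19, 25] has size 3, forcing χ ≥ 3, and the coloring below uses 3 colors, so χ(G) = 3.
A valid 3-coloring: color 1: [0, 5, 15, 21, 23, 24]; color 2: [7, 9, 12, 16, 18, 25]; color 3: [19].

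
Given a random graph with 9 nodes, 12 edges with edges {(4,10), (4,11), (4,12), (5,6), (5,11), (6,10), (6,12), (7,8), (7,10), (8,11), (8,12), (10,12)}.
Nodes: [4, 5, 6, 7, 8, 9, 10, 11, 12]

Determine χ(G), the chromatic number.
χ(G) = 3

Clique number ω(G) = 3 (lower bound: χ ≥ ω).
The clique on [4, 10, 12] has size 3, forcing χ ≥ 3, and the coloring below uses 3 colors, so χ(G) = 3.
A valid 3-coloring: color 1: [7, 9, 11, 12]; color 2: [5, 8, 10]; color 3: [4, 6].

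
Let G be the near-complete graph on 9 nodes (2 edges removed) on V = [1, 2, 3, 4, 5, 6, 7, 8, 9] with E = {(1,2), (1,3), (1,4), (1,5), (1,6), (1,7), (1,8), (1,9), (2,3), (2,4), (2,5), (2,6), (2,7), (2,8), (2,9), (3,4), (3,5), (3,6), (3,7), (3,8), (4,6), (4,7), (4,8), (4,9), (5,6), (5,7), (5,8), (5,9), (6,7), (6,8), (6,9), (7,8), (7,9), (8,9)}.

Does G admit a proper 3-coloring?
No, G is not 3-colorable

The clique on vertices [1, 2, 4, 6, 7, 8, 9] has size 7 > 3, so it alone needs 7 colors.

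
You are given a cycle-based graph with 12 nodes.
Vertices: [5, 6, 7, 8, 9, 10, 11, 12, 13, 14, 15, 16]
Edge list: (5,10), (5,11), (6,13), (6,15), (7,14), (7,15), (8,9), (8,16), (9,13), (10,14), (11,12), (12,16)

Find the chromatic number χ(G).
Clique number ω(G) = 2 (lower bound: χ ≥ ω).
The graph is bipartite (no odd cycle), so 2 colors suffice: χ(G) = 2.
A valid 2-coloring: color 1: [5, 8, 12, 13, 14, 15]; color 2: [6, 7, 9, 10, 11, 16].

χ(G) = 2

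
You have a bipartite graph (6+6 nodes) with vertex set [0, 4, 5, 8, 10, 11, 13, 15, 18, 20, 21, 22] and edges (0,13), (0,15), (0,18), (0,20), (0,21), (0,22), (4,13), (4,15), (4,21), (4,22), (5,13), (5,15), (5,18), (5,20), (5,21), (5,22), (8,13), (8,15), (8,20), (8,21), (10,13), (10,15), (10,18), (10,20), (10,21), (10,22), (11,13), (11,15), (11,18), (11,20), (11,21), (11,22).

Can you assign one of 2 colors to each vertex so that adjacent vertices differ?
A valid 2-coloring: color 1: [13, 15, 18, 20, 21, 22]; color 2: [0, 4, 5, 8, 10, 11].
(χ(G) = 2 ≤ 2.)

Yes, G is 2-colorable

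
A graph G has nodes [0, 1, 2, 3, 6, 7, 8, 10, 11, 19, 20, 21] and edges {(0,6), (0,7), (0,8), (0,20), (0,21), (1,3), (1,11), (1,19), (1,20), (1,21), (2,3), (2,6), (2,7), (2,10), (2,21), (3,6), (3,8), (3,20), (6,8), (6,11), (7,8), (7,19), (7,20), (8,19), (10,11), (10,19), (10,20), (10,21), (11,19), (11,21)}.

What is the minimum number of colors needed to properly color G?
Clique number ω(G) = 3 (lower bound: χ ≥ ω).
Suppose a proper 3-coloring c exists. The clique [0, 6, 8] takes 3 distinct colors; by symmetry let c(0) = 1, c(6) = 2, c(8) = 3.
- Vertex 3: neighbors [6, 8] already have colors [2, 3] ⇒ c(3) = 1.
- Vertex 2: neighbors [3, 6] already have colors [1, 2] ⇒ c(2) = 3.
- Vertex 21: neighbors [0, 2] already have colors [1, 3] ⇒ c(21) = 2.
- Vertex 1: neighbors [3, 21] already have colors [1, 2] ⇒ c(1) = 3.
- Vertex 10: neighbors [21, 2] already have colors [2, 3] ⇒ c(10) = 1.
- Vertex 11: neighbors [10, 6, 1] already have colors [1, 2, 3] — all 3 colors blocked. Contradiction.
The forced assignments end in a contradiction, so G has no proper 3-coloring (χ ≥ 4).
The coloring below uses 4 colors, so χ(G) = 4.
A valid 4-coloring: color 1: [1, 6, 7, 10]; color 2: [8, 20, 21]; color 3: [0, 2, 19]; color 4: [3, 11].

χ(G) = 4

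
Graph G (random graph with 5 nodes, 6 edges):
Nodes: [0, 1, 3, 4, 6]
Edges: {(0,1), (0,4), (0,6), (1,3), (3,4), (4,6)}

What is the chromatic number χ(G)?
Clique number ω(G) = 3 (lower bound: χ ≥ ω).
The clique on [0, 4, 6] has size 3, forcing χ ≥ 3, and the coloring below uses 3 colors, so χ(G) = 3.
A valid 3-coloring: color 1: [0, 3]; color 2: [1, 4]; color 3: [6].

χ(G) = 3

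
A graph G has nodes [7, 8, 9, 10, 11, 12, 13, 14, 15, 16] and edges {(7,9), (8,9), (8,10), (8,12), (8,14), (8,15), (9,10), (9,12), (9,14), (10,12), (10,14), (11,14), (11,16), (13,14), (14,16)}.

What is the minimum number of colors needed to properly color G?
Clique number ω(G) = 4 (lower bound: χ ≥ ω).
The clique on [8, 9, 10, 12] has size 4, forcing χ ≥ 4, and the coloring below uses 4 colors, so χ(G) = 4.
A valid 4-coloring: color 1: [7, 12, 14, 15]; color 2: [8, 13, 16]; color 3: [9, 11]; color 4: [10].

χ(G) = 4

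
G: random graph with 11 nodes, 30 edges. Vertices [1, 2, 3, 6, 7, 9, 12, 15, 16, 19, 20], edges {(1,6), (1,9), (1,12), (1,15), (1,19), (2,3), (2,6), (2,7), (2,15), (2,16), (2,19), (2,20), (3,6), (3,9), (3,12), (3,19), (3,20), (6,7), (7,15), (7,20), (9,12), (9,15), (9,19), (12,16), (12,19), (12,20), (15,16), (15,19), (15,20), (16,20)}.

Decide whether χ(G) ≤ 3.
No, G is not 3-colorable

The clique on vertices [1, 9, 12, 19] has size 4 > 3, so it alone needs 4 colors.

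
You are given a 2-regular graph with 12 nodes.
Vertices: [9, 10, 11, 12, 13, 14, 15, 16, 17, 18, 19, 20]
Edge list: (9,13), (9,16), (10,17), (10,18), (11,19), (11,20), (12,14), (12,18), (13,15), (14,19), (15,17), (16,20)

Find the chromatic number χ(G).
χ(G) = 2

Clique number ω(G) = 2 (lower bound: χ ≥ ω).
The graph is bipartite (no odd cycle), so 2 colors suffice: χ(G) = 2.
A valid 2-coloring: color 1: [9, 10, 12, 15, 19, 20]; color 2: [11, 13, 14, 16, 17, 18].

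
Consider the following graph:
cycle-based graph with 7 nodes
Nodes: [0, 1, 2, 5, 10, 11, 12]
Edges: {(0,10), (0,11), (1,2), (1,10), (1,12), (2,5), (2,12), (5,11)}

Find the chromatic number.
Clique number ω(G) = 3 (lower bound: χ ≥ ω).
The clique on [1, 2, 12] has size 3, forcing χ ≥ 3, and the coloring below uses 3 colors, so χ(G) = 3.
A valid 3-coloring: color 1: [2, 10, 11]; color 2: [0, 1, 5]; color 3: [12].

χ(G) = 3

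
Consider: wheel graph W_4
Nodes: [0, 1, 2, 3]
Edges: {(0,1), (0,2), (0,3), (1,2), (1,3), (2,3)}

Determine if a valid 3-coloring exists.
The clique on vertices [0, 1, 2, 3] has size 4 > 3, so it alone needs 4 colors.

No, G is not 3-colorable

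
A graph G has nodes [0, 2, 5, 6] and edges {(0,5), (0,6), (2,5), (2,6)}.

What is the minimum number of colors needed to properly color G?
χ(G) = 2

Clique number ω(G) = 2 (lower bound: χ ≥ ω).
The graph is bipartite (no odd cycle), so 2 colors suffice: χ(G) = 2.
A valid 2-coloring: color 1: [5, 6]; color 2: [0, 2].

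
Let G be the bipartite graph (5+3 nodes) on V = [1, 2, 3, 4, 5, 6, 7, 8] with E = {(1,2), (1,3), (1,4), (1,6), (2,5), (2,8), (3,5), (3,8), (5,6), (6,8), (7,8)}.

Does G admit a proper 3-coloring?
A valid 3-coloring: color 1: [1, 5, 8]; color 2: [2, 3, 4, 6, 7].
(χ(G) = 2 ≤ 3.)

Yes, G is 3-colorable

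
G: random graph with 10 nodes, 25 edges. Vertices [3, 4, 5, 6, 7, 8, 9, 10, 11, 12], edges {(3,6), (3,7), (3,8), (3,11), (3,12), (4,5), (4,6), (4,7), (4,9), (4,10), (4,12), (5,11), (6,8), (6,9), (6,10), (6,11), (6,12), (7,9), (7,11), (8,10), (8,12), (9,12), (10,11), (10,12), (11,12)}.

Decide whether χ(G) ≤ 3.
The clique on vertices [4, 6, 9, 12] has size 4 > 3, so it alone needs 4 colors.

No, G is not 3-colorable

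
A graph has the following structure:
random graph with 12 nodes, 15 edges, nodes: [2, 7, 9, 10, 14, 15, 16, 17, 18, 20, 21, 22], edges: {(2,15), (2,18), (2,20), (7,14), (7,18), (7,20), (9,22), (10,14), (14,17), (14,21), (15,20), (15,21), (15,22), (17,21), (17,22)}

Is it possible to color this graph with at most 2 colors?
No, G is not 2-colorable

The clique on vertices [2, 15, 20] has size 3 > 2, so it alone needs 3 colors.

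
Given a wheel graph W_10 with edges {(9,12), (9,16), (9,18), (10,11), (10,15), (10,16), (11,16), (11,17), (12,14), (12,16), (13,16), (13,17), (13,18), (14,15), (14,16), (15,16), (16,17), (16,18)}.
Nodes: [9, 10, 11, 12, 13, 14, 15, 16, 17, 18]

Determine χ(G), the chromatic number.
Clique number ω(G) = 3 (lower bound: χ ≥ ω).
Odd cycle [17, 13, 18, 9, 12, 14, 15, 10, 11] needs 3 colors (χ ≥ 3).
Vertex 16 is adjacent to every vertex of [9, 10, 11, 12, 13, 14, 15, 17, 18], which already need 3 colors among themselves, so 16 needs a new color (χ ≥ 4).
The coloring below uses 4 colors, so χ(G) = 4.
A valid 4-coloring: color 1: [16]; color 2: [10, 12, 17, 18]; color 3: [9, 11, 13, 14]; color 4: [15].

χ(G) = 4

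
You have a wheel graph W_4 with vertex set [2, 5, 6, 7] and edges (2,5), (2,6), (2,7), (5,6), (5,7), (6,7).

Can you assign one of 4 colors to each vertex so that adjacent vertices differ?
Yes, G is 4-colorable

A valid 4-coloring: color 1: [7]; color 2: [6]; color 3: [2]; color 4: [5].
(χ(G) = 4 ≤ 4.)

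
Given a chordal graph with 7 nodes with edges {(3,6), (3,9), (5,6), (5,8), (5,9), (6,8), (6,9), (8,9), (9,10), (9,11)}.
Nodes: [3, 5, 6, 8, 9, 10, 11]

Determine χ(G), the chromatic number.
χ(G) = 4

Clique number ω(G) = 4 (lower bound: χ ≥ ω).
The clique on [5, 6, 8, 9] has size 4, forcing χ ≥ 4, and the coloring below uses 4 colors, so χ(G) = 4.
A valid 4-coloring: color 1: [9]; color 2: [6, 10, 11]; color 3: [3, 8]; color 4: [5].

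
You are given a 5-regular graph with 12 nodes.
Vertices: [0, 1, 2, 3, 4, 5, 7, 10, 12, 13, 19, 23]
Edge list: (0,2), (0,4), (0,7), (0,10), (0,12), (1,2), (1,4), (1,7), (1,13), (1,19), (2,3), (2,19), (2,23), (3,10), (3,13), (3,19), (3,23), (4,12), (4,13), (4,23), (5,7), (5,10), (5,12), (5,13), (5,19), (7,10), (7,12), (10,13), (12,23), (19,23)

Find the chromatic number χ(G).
Clique number ω(G) = 4 (lower bound: χ ≥ ω).
The clique on [2, 3, 19, 23] has size 4, forcing χ ≥ 4, and the coloring below uses 4 colors, so χ(G) = 4.
A valid 4-coloring: color 1: [7, 13, 19]; color 2: [3, 4, 5]; color 3: [2, 10, 12]; color 4: [0, 1, 23].

χ(G) = 4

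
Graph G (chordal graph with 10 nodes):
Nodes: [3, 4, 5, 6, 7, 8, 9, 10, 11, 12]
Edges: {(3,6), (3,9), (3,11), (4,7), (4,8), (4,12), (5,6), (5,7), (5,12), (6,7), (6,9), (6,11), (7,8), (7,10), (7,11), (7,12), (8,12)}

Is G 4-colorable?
A valid 4-coloring: color 1: [3, 7]; color 2: [6, 10, 12]; color 3: [5, 8, 9, 11]; color 4: [4].
(χ(G) = 4 ≤ 4.)

Yes, G is 4-colorable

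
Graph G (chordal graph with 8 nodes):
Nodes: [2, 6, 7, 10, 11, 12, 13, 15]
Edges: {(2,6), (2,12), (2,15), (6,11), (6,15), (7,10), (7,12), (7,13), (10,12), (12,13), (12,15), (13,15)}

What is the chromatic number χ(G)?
Clique number ω(G) = 3 (lower bound: χ ≥ ω).
The clique on [2, 12, 15] has size 3, forcing χ ≥ 3, and the coloring below uses 3 colors, so χ(G) = 3.
A valid 3-coloring: color 1: [6, 12]; color 2: [7, 11, 15]; color 3: [2, 10, 13].

χ(G) = 3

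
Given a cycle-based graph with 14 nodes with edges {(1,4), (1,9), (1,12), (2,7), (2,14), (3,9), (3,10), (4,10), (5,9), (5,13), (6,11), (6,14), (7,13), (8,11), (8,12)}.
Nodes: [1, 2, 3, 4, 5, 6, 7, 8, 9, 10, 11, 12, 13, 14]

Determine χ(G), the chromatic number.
Clique number ω(G) = 2 (lower bound: χ ≥ ω).
Odd cycle [4, 10, 3, 9, 1] needs 3 colors (χ ≥ 3).
The coloring below uses 3 colors, so χ(G) = 3.
A valid 3-coloring: color 1: [1, 2, 5, 6, 8, 10]; color 2: [4, 7, 9, 11, 12, 14]; color 3: [3, 13].

χ(G) = 3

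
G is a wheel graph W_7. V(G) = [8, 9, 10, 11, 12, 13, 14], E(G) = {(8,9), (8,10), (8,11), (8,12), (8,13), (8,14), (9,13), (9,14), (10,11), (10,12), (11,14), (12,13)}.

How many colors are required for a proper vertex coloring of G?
χ(G) = 3

Clique number ω(G) = 3 (lower bound: χ ≥ ω).
The clique on [8, 9, 13] has size 3, forcing χ ≥ 3, and the coloring below uses 3 colors, so χ(G) = 3.
A valid 3-coloring: color 1: [8]; color 2: [9, 11, 12]; color 3: [10, 13, 14].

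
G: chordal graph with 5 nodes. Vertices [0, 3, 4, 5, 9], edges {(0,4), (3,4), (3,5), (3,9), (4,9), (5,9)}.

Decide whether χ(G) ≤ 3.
Yes, G is 3-colorable

A valid 3-coloring: color 1: [0, 9]; color 2: [4, 5]; color 3: [3].
(χ(G) = 3 ≤ 3.)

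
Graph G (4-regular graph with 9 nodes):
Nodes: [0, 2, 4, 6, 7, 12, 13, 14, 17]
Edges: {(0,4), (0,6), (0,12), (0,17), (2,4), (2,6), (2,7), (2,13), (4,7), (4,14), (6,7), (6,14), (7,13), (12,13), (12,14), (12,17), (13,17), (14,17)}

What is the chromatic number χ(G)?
χ(G) = 4

Clique number ω(G) = 3 (lower bound: χ ≥ ω).
Suppose a proper 3-coloring c exists. The clique [0, 12, 17] takes 3 distinct colors; by symmetry let c(0) = 1, c(12) = 2, c(17) = 3.
- Vertex 13: neighbors [12, 17] already have colors [2, 3] ⇒ c(13) = 1.
- Vertex 14: neighbors [12, 17] already have colors [2, 3] ⇒ c(14) = 1.
- Vertex 2: neighbors [13] already have colors [1]; try each remaining color.
- Case c(2) = 2:
  - Vertex 7: neighbors [13, 2] already have colors [1, 2] ⇒ c(7) = 3.
  - Vertex 4: neighbors [0, 2, 7] already have colors [1, 2, 3] — all 3 colors blocked. Contradiction.
- Case c(2) = 3:
  - Vertex 7: neighbors [13, 2] already have colors [1, 3] ⇒ c(7) = 2.
  - Vertex 4: neighbors [0, 7, 2] already have colors [1, 2, 3] — all 3 colors blocked. Contradiction.
Every case ends in a contradiction, so G has no proper 3-coloring (χ ≥ 4).
The coloring below uses 4 colors, so χ(G) = 4.
A valid 4-coloring: color 1: [2, 12]; color 2: [7, 17]; color 3: [0, 13, 14]; color 4: [4, 6].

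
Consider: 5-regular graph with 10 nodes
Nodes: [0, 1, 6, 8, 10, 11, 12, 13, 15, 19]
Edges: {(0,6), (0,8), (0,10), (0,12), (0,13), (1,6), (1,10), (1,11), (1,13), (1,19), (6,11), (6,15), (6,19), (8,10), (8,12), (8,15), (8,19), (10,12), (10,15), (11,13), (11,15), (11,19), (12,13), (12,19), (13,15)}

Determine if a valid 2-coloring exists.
No, G is not 2-colorable

The clique on vertices [0, 8, 10, 12] has size 4 > 2, so it alone needs 4 colors.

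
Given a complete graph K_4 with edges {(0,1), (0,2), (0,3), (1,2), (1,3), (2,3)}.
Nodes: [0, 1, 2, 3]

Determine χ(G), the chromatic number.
χ(G) = 4

Clique number ω(G) = 4 (lower bound: χ ≥ ω).
The clique on [0, 1, 2, 3] has size 4, forcing χ ≥ 4, and the coloring below uses 4 colors, so χ(G) = 4.
A valid 4-coloring: color 1: [2]; color 2: [0]; color 3: [1]; color 4: [3].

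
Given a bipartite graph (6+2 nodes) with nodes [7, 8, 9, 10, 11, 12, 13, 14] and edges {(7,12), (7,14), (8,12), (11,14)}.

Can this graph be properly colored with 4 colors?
A valid 4-coloring: color 1: [7, 8, 9, 10, 11, 13]; color 2: [12, 14].
(χ(G) = 2 ≤ 4.)

Yes, G is 4-colorable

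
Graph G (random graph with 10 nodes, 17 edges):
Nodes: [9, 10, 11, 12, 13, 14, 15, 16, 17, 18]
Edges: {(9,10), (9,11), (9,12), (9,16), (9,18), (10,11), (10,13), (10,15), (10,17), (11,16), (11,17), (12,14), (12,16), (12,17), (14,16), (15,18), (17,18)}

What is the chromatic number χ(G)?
χ(G) = 3

Clique number ω(G) = 3 (lower bound: χ ≥ ω).
The clique on [9, 11, 16] has size 3, forcing χ ≥ 3, and the coloring below uses 3 colors, so χ(G) = 3.
A valid 3-coloring: color 1: [9, 13, 14, 15, 17]; color 2: [10, 16, 18]; color 3: [11, 12].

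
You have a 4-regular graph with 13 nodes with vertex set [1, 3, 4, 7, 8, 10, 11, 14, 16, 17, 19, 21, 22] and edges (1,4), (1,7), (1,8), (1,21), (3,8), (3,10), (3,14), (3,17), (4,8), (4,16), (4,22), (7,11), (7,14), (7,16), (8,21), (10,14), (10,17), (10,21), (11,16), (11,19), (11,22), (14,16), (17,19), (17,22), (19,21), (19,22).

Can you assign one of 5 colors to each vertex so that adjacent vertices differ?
Yes, G is 5-colorable

A valid 5-coloring: color 1: [1, 11, 14, 17]; color 2: [8, 10, 16, 22]; color 3: [3, 4, 7, 19]; color 4: [21].
(χ(G) = 3 ≤ 5.)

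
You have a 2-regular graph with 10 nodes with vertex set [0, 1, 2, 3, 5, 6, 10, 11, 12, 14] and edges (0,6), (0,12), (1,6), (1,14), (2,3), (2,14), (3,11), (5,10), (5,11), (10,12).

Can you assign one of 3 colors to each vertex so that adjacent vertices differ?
A valid 3-coloring: color 1: [3, 5, 6, 12, 14]; color 2: [0, 1, 2, 10, 11].
(χ(G) = 2 ≤ 3.)

Yes, G is 3-colorable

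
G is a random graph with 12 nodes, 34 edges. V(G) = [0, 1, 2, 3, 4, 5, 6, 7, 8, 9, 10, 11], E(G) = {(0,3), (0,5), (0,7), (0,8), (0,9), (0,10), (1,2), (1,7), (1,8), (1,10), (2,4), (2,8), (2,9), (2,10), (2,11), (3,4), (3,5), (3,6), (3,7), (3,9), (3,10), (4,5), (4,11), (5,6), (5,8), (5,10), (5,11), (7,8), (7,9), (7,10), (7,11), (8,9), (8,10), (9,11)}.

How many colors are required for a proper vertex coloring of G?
χ(G) = 4

Clique number ω(G) = 4 (lower bound: χ ≥ ω).
The clique on [1, 2, 8, 10] has size 4, forcing χ ≥ 4, and the coloring below uses 4 colors, so χ(G) = 4.
A valid 4-coloring: color 1: [3, 8, 11]; color 2: [4, 6, 9, 10]; color 3: [2, 5, 7]; color 4: [0, 1].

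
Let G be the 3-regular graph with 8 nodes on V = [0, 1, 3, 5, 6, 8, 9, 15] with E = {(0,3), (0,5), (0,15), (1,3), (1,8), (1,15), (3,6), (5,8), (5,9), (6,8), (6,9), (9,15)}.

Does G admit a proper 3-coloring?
Yes, G is 3-colorable

A valid 3-coloring: color 1: [1, 5, 6]; color 2: [3, 8, 15]; color 3: [0, 9].
(χ(G) = 3 ≤ 3.)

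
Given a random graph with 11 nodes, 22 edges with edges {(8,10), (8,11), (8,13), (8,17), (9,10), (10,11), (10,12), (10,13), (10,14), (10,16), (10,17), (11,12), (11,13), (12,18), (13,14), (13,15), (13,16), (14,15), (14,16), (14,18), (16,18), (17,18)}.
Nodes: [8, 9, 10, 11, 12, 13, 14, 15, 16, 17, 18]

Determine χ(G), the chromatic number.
Clique number ω(G) = 4 (lower bound: χ ≥ ω).
The clique on [8, 10, 11, 13] has size 4, forcing χ ≥ 4, and the coloring below uses 4 colors, so χ(G) = 4.
A valid 4-coloring: color 1: [10, 15, 18]; color 2: [9, 12, 13, 17]; color 3: [8, 14]; color 4: [11, 16].

χ(G) = 4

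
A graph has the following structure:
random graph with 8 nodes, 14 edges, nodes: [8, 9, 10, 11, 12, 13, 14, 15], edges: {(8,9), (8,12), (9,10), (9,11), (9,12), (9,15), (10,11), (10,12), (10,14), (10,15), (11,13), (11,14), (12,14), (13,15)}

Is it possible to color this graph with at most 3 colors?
Yes, G is 3-colorable

A valid 3-coloring: color 1: [8, 10, 13]; color 2: [9, 14]; color 3: [11, 12, 15].
(χ(G) = 3 ≤ 3.)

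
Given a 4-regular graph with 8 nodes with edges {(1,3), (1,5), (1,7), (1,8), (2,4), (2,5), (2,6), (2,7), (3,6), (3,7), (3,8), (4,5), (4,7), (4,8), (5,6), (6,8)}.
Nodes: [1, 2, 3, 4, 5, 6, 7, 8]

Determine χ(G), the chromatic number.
Clique number ω(G) = 3 (lower bound: χ ≥ ω).
The clique on [1, 3, 8] has size 3, forcing χ ≥ 3, and the coloring below uses 3 colors, so χ(G) = 3.
A valid 3-coloring: color 1: [2, 3]; color 2: [5, 7, 8]; color 3: [1, 4, 6].

χ(G) = 3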